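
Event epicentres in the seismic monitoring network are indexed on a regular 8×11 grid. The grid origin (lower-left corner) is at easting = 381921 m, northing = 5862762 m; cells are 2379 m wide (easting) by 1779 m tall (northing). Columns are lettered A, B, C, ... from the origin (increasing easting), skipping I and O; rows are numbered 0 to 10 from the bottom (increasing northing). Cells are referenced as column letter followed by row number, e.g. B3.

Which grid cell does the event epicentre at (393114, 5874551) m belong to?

E6

Column index: ⌊(393114 − 381921) / 2379⌋ = ⌊4.705⌋ = 4 → column E
Row offset from origin: ⌊(5874551 − 5862762) / 1779⌋ = ⌊6.627⌋ = 6 → row 6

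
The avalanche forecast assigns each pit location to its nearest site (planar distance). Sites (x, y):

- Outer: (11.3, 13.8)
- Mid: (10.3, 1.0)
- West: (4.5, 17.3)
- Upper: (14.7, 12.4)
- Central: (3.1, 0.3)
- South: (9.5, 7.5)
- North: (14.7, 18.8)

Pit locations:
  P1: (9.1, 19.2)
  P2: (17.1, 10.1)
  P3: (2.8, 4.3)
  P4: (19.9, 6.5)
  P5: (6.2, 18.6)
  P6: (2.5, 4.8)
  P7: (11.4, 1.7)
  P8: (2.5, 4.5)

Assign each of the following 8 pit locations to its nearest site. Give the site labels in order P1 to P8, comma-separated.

P1 → West (d²=24.77)
P2 → Upper (d²=11.05)
P3 → Central (d²=16.09)
P4 → Upper (d²=61.85)
P5 → West (d²=4.58)
P6 → Central (d²=20.61)
P7 → Mid (d²=1.70)
P8 → Central (d²=18.00)

West, Upper, Central, Upper, West, Central, Mid, Central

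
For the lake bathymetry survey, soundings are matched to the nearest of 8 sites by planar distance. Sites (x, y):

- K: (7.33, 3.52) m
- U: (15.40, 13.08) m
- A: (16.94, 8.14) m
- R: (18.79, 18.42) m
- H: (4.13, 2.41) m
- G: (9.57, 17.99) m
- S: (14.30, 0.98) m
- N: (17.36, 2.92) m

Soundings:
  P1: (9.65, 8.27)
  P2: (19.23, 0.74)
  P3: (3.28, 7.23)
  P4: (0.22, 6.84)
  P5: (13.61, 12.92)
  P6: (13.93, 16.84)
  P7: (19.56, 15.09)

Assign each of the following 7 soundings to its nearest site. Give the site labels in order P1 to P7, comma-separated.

P1 → K (d²=27.94)
P2 → N (d²=8.25)
P3 → H (d²=23.95)
P4 → H (d²=34.91)
P5 → U (d²=3.23)
P6 → U (d²=16.30)
P7 → R (d²=11.68)

K, N, H, H, U, U, R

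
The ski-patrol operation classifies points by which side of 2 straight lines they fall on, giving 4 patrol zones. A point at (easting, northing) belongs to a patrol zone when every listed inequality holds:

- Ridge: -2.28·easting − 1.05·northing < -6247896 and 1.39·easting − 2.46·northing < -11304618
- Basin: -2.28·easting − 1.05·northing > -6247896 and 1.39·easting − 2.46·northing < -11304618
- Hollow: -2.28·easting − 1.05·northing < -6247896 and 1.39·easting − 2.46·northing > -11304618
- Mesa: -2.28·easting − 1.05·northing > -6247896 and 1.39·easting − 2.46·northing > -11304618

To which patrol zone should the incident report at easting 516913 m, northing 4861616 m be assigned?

-2.28·516913 − 1.05·4861616 = -6283258.440, which is < -6247896
1.39·516913 − 2.46·4861616 = -11241066.290, which is > -11304618
This sign pattern matches Hollow.

Hollow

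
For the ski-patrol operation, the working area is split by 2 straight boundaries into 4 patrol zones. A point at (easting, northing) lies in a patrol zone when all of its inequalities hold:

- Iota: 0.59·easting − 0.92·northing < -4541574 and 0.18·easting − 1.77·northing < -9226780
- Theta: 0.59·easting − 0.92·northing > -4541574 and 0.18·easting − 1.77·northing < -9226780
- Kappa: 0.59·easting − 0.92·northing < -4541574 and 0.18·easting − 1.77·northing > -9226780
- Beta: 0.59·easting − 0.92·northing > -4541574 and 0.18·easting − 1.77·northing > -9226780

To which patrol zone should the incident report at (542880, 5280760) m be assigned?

Theta

0.59·542880 − 0.92·5280760 = -4538000.000, which is > -4541574
0.18·542880 − 1.77·5280760 = -9249226.800, which is < -9226780
This sign pattern matches Theta.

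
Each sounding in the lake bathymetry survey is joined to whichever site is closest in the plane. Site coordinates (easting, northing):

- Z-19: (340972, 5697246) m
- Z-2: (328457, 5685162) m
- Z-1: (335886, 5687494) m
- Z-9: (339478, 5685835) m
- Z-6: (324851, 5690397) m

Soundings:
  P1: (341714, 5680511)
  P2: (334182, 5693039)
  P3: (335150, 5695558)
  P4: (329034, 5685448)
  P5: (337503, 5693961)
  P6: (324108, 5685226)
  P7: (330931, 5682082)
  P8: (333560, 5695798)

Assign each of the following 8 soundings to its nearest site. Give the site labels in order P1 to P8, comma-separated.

P1 → Z-9 (d²=33344672.00)
P2 → Z-1 (d²=33650641.00)
P3 → Z-19 (d²=36745028.00)
P4 → Z-2 (d²=414725.00)
P5 → Z-19 (d²=22825186.00)
P6 → Z-2 (d²=18917897.00)
P7 → Z-2 (d²=15607076.00)
P8 → Z-19 (d²=57034448.00)

Z-9, Z-1, Z-19, Z-2, Z-19, Z-2, Z-2, Z-19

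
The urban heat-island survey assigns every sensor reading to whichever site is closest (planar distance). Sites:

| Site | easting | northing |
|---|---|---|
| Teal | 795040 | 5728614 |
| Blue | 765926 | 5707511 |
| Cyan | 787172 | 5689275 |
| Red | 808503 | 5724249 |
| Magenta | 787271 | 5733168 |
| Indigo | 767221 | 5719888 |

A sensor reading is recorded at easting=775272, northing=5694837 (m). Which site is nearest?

Cyan

Squared distances to each site:
Teal: 1531659553.000; Blue: 247977992.000; Cyan: 172545844.000; Red: 1969365105.000; Magenta: 1613241562.000; Indigo: 692371202.000.
Minimum at Cyan.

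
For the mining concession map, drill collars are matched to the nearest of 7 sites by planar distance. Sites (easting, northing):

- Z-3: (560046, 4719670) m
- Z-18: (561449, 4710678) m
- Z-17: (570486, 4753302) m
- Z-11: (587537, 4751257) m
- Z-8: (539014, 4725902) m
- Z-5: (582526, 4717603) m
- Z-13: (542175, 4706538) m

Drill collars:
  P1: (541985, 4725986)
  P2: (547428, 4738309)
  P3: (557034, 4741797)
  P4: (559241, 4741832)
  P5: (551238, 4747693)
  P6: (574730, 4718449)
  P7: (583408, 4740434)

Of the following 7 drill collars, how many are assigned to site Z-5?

1

P1 → Z-8
P2 → Z-8
P3 → Z-17
P4 → Z-17
P5 → Z-17
P6 → Z-5
P7 → Z-11
1 of the 7 goes to Z-5.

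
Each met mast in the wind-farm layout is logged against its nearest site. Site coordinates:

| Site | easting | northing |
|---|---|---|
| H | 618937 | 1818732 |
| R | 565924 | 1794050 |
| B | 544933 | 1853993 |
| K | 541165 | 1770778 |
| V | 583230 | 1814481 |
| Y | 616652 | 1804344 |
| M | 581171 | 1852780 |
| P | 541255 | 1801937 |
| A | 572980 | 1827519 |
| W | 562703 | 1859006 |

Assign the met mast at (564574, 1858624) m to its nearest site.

W

Squared distances to each site:
H: 4546707433.000; R: 4171623976.000; B: 407215042.000; K: 8264900997.000; V: 2296650785.000; Y: 5658436484.000; M: 309612745.000; P: 3757191730.000; A: 1038181861.000; W: 3646565.000.
Minimum at W.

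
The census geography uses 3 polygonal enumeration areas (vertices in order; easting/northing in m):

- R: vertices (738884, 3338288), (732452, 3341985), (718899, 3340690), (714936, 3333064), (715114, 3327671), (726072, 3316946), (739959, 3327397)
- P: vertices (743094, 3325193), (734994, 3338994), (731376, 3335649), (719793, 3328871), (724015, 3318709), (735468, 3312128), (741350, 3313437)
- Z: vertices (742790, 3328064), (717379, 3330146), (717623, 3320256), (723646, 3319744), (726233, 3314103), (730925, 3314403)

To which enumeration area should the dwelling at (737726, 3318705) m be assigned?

Cast a ray rightward from (737726, 3318705). For each polygon, the edges (by vertex number in listed order) whose endpoints lie on opposite sides of northing = 3318705, where each meets that height, and whether that is right or left of the point:
R: 5–6 at easting≈724274.8 (left), 6–7 at easting≈728409.3 (left) → 0 crossings.
P: 5–6 at easting≈724022.0 (left), 7–1 at easting≈742131.5 (right) → 1 crossing.
Z: 4–5 at easting≈724122.5 (left), 6–1 at easting≈734661.4 (left) → 0 crossings.
Only P has an odd count, so the point is inside P.

P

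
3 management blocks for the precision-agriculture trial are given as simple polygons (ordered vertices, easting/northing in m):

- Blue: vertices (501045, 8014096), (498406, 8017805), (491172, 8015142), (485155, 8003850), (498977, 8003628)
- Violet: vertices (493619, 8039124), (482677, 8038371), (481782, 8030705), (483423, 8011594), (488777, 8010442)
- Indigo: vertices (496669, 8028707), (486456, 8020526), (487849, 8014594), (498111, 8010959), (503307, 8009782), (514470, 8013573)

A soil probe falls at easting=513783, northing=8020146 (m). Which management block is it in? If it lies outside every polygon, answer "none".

none

Cast a ray rightward from (513783, 8020146). For each polygon, the edges (by vertex number in listed order) whose endpoints lie on opposite sides of northing = 8020146, where each meets that height, and whether that is right or left of the point:
Blue: no edge straddles that height → 0 crossings.
Violet: 3–4 at easting≈482688.7 (left), 5–1 at easting≈490415.2 (left) → 0 crossings.
Indigo: 2–3 at easting≈486545.2 (left), 6–1 at easting≈506738.7 (left) → 0 crossings.
All counts are even, so the point lies outside every listed polygon.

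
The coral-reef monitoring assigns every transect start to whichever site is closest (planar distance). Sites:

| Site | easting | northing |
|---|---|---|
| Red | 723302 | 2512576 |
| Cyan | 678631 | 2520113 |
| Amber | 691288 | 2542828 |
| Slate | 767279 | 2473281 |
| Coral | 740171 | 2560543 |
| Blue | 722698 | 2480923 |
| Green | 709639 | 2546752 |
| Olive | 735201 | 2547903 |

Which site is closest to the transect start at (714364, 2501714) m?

Red

Squared distances to each site:
Red: 197870888.000; Cyan: 1615370490.000; Amber: 2222862772.000; Slate: 3608432714.000; Coral: 4126852490.000; Blue: 501721237.000; Green: 2050747069.000; Olive: 2567604290.000.
Minimum at Red.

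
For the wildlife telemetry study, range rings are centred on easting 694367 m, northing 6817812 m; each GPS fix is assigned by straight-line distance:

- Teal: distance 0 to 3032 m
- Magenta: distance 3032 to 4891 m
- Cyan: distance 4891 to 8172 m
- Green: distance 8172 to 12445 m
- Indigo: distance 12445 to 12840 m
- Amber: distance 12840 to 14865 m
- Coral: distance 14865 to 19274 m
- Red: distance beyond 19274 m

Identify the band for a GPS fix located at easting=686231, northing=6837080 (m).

Distance = √((686231−694367)² + (6837080−6817812)²) = √(66194496.000 + 371255824.000) = 20915.313 m.
19274 ≤ 20915.313 < ∞ → Red.

Red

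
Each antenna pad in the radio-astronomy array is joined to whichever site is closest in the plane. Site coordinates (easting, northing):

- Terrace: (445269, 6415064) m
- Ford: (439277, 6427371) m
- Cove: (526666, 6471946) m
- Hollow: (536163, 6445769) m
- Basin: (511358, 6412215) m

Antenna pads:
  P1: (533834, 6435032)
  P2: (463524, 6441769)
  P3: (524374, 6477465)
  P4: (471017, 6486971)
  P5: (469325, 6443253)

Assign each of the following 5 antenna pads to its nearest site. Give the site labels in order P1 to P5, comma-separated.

Hollow, Ford, Cove, Cove, Ford

P1 → Hollow (d²=120707410.00)
P2 → Ford (d²=795219413.00)
P3 → Cove (d²=35712625.00)
P4 → Cove (d²=3322561826.00)
P5 → Ford (d²=1155120228.00)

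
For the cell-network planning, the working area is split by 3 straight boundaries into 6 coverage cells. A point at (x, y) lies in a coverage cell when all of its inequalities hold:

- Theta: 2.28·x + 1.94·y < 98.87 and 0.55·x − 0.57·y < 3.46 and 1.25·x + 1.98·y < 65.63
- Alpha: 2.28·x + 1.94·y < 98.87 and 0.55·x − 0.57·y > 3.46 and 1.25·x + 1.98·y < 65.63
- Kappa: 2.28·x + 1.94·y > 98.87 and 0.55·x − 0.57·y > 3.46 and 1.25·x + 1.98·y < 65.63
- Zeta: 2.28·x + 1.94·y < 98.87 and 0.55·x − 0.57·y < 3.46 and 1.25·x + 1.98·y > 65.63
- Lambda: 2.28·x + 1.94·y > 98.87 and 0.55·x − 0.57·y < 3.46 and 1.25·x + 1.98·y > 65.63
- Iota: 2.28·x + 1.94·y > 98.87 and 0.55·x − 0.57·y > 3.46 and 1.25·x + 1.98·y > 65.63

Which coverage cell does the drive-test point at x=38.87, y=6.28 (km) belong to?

2.28·38.87 + 1.94·6.28 = 100.807, which is > 98.87
0.55·38.87 − 0.57·6.28 = 17.799, which is > 3.46
1.25·38.87 + 1.98·6.28 = 61.022, which is < 65.63
This sign pattern matches Kappa.

Kappa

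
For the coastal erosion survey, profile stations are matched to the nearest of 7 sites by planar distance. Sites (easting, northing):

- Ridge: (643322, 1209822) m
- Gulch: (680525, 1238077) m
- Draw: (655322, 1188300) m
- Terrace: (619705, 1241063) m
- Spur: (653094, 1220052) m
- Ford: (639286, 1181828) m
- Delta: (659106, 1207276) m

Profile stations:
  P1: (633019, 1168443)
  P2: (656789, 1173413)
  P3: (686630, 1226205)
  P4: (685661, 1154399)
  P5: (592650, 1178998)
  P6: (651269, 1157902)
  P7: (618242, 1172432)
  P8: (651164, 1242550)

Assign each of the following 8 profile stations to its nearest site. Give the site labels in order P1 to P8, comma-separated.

Ford, Draw, Gulch, Draw, Ford, Ford, Ford, Spur

P1 → Ford (d²=218433514.00)
P2 → Draw (d²=223774858.00)
P3 → Gulch (d²=178215409.00)
P4 → Draw (d²=2069732722.00)
P5 → Ford (d²=2182925396.00)
P6 → Ford (d²=716045765.00)
P7 → Ford (d²=531134752.00)
P8 → Spur (d²=509884904.00)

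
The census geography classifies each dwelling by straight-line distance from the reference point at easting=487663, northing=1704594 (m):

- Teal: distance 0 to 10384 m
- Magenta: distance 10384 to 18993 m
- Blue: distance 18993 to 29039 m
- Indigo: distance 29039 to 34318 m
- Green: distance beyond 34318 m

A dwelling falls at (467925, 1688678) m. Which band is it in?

Distance = √((467925−487663)² + (1688678−1704594)²) = √(389588644.000 + 253319056.000) = 25355.625 m.
18993 ≤ 25355.625 < 29039 → Blue.

Blue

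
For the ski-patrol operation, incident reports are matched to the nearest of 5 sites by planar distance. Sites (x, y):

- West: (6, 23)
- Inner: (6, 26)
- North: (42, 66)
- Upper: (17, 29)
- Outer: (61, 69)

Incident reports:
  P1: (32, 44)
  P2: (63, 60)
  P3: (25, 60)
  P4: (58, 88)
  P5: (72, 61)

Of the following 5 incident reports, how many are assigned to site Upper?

P1 → Upper
P2 → Outer
P3 → North
P4 → Outer
P5 → Outer
1 of the 5 goes to Upper.

1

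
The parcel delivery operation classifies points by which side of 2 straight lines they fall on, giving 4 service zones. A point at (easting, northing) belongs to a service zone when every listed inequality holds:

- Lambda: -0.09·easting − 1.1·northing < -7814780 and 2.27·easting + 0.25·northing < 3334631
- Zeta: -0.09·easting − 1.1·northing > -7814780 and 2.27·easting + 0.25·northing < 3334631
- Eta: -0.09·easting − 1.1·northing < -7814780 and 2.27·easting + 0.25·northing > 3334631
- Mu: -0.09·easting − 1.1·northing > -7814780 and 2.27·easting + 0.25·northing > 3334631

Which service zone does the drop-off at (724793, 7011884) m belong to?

-0.09·724793 − 1.1·7011884 = -7778303.770, which is > -7814780
2.27·724793 + 0.25·7011884 = 3398251.110, which is > 3334631
This sign pattern matches Mu.

Mu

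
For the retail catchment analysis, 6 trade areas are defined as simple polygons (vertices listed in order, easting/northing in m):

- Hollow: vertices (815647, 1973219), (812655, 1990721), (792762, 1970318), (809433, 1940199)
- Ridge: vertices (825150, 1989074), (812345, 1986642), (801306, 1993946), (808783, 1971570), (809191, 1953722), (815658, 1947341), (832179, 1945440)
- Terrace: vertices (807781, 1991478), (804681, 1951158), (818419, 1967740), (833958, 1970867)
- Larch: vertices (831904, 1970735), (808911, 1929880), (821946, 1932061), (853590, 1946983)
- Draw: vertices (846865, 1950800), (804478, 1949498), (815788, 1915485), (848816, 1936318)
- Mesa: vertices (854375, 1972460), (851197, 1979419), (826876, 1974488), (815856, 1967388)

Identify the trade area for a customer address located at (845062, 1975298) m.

Cast a ray rightward from (845062, 1975298). For each polygon, the edges (by vertex number in listed order) whose endpoints lie on opposite sides of northing = 1975298, where each meets that height, and whether that is right or left of the point:
Hollow: 1–2 at easting≈815291.6 (left), 2–3 at easting≈797617.5 (left) → 0 crossings.
Ridge: 3–4 at easting≈807537.3 (left), 7–1 at easting≈827369.2 (left) → 0 crossings.
Terrace: 1–2 at easting≈806537.0 (left), 4–1 at easting≈828330.4 (left) → 0 crossings.
Larch: no edge straddles that height → 0 crossings.
Draw: no edge straddles that height → 0 crossings.
Mesa: 1–2 at easting≈853079.0 (right), 2–3 at easting≈830871.1 (left) → 1 crossing.
Only Mesa has an odd count, so the point is inside Mesa.

Mesa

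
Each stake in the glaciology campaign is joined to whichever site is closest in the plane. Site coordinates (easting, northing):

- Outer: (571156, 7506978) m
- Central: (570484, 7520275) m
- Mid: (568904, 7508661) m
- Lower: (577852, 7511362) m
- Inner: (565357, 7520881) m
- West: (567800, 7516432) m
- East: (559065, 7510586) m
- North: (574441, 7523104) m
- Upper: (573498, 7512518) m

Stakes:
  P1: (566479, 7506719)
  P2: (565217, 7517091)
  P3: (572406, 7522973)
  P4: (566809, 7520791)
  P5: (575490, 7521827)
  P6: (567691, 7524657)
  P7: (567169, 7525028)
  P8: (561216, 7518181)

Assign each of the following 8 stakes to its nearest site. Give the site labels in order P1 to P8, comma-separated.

P1 → Mid (d²=9651989.00)
P2 → West (d²=7106170.00)
P3 → North (d²=4158386.00)
P4 → Inner (d²=2116404.00)
P5 → North (d²=2731130.00)
P6 → Inner (d²=19705732.00)
P7 → Inner (d²=20480953.00)
P8 → Inner (d²=24437881.00)

Mid, West, North, Inner, North, Inner, Inner, Inner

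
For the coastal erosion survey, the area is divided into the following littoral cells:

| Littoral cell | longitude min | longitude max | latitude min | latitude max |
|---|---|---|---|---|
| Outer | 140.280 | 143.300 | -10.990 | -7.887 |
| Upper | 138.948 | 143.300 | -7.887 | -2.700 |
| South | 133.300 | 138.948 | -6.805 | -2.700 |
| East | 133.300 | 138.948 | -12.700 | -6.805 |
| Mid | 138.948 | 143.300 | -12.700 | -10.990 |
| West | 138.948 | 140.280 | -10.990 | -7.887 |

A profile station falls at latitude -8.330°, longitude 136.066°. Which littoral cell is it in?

East

The point has longitude = 136.066 and latitude = -8.330.
Only East satisfies 133.300 ≤ longitude ≤ 138.948 and -12.700 ≤ latitude ≤ -6.805.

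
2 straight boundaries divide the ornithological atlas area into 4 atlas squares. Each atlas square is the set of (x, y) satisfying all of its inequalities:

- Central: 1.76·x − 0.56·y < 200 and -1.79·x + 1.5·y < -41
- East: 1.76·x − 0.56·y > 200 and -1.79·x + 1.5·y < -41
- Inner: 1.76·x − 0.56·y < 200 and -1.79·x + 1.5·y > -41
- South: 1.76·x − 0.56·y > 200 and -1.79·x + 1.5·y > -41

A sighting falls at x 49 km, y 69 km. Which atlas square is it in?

1.76·49 − 0.56·69 = 47.600, which is < 200
-1.79·49 + 1.5·69 = 15.790, which is > -41
This sign pattern matches Inner.

Inner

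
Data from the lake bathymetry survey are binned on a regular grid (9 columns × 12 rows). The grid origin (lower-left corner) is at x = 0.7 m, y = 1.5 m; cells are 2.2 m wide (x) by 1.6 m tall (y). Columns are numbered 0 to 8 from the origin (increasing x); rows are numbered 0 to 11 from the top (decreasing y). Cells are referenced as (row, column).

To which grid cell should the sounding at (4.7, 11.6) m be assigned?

(5, 1)

Column index: ⌊(4.7 − 0.7) / 2.2⌋ = ⌊1.818⌋ = 1
Row offset from origin: ⌊(11.6 − 1.5) / 1.6⌋ = ⌊6.312⌋ = 6 → row 5 (counted from top)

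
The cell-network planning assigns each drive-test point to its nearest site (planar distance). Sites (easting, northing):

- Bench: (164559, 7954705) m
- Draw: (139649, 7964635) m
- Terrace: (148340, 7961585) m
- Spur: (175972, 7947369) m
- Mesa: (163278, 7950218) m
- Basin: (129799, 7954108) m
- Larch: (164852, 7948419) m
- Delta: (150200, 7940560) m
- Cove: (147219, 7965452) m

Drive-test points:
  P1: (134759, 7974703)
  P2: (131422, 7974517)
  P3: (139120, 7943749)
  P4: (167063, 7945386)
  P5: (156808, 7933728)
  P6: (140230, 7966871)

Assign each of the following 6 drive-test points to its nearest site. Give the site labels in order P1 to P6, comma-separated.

Draw, Draw, Delta, Larch, Delta, Draw

P1 → Draw (d²=125276724.00)
P2 → Draw (d²=165337453.00)
P3 → Delta (d²=132936121.00)
P4 → Larch (d²=14087610.00)
P5 → Delta (d²=90341888.00)
P6 → Draw (d²=5337257.00)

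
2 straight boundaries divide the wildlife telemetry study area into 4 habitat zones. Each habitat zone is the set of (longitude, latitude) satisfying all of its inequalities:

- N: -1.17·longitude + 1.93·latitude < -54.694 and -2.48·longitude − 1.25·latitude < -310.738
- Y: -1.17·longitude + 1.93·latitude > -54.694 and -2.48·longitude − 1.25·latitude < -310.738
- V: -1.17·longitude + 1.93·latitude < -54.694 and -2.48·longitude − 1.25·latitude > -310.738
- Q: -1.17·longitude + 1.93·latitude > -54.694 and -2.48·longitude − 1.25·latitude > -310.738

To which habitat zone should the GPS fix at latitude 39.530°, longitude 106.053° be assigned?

Y

-1.17·106.053 + 1.93·39.530 = -47.789, which is > -54.694
-2.48·106.053 − 1.25·39.530 = -312.424, which is < -310.738
This sign pattern matches Y.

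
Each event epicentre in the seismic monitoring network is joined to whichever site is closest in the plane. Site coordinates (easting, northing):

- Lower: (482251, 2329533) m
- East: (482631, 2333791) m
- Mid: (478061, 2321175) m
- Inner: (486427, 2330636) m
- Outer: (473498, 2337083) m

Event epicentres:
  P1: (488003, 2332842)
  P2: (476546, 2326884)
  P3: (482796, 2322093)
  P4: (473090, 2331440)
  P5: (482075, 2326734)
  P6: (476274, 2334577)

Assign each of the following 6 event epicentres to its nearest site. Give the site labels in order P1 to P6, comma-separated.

Inner, Mid, Mid, Outer, Lower, Outer

P1 → Inner (d²=7350212.00)
P2 → Mid (d²=34887906.00)
P3 → Mid (d²=23262949.00)
P4 → Outer (d²=32009913.00)
P5 → Lower (d²=7865377.00)
P6 → Outer (d²=13986212.00)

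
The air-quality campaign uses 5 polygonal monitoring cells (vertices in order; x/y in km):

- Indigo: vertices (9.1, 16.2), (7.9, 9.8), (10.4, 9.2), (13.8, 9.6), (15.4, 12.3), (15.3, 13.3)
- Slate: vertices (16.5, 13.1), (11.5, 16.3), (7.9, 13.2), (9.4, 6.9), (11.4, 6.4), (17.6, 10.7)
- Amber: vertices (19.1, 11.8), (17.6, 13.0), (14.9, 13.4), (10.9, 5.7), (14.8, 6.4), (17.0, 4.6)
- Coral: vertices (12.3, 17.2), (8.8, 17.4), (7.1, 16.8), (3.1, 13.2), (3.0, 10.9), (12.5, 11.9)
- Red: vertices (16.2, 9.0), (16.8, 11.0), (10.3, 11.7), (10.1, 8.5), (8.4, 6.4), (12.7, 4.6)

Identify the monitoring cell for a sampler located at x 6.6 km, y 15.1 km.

Coral

Cast a ray rightward from (6.6, 15.1). For each polygon, the edges (by vertex number in listed order) whose endpoints lie on opposite sides of y = 15.1, where each meets that height, and whether that is right or left of the point:
Indigo: 1–2 at x≈8.89 (right), 6–1 at x≈11.45 (right) → 2 crossings.
Slate: 1–2 at x≈13.38 (right), 2–3 at x≈10.11 (right) → 2 crossings.
Amber: no edge straddles that height → 0 crossings.
Coral: 3–4 at x≈5.21 (left), 6–1 at x≈12.38 (right) → 1 crossing.
Red: no edge straddles that height → 0 crossings.
Only Coral has an odd count, so the point is inside Coral.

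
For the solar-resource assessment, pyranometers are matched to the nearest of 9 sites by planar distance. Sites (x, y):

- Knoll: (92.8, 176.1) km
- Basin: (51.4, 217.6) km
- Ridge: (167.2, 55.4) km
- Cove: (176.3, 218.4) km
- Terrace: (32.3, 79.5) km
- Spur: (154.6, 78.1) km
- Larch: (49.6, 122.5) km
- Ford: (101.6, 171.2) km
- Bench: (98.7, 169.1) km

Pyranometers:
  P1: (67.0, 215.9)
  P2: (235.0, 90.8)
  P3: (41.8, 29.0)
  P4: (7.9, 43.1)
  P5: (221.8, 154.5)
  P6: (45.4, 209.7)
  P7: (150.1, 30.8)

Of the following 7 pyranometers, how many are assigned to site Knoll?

0

P1 → Basin
P2 → Ridge
P3 → Terrace
P4 → Terrace
P5 → Cove
P6 → Basin
P7 → Ridge
0 of the 7 go to Knoll.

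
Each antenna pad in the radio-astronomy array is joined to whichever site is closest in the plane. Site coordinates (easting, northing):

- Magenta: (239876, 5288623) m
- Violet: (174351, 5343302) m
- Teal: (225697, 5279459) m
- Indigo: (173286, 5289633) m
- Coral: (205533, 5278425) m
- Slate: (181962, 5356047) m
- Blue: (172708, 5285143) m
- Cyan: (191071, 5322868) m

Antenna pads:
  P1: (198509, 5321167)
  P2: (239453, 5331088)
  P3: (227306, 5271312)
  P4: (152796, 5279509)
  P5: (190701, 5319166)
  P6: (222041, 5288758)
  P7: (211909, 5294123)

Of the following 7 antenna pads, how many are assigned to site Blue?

P1 → Cyan
P2 → Magenta
P3 → Teal
P4 → Blue
P5 → Cyan
P6 → Teal
P7 → Coral
1 of the 7 goes to Blue.

1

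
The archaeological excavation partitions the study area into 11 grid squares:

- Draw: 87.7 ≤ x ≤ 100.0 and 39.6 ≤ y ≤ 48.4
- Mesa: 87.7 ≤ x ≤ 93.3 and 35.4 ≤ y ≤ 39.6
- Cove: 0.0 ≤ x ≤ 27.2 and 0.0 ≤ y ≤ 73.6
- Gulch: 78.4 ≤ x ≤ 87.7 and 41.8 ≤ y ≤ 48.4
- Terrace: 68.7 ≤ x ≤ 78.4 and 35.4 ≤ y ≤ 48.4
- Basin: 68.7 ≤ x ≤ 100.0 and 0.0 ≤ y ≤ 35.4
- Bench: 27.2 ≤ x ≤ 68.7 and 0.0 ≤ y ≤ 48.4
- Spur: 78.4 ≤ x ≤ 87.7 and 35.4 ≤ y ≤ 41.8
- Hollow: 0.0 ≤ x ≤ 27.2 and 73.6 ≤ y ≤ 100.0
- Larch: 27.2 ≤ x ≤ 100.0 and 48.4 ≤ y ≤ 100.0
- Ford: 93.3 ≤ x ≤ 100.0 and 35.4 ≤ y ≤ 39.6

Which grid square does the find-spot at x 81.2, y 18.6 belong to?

Basin

The point has x = 81.2 and y = 18.6.
Only Basin satisfies 68.7 ≤ x ≤ 100.0 and 0.0 ≤ y ≤ 35.4.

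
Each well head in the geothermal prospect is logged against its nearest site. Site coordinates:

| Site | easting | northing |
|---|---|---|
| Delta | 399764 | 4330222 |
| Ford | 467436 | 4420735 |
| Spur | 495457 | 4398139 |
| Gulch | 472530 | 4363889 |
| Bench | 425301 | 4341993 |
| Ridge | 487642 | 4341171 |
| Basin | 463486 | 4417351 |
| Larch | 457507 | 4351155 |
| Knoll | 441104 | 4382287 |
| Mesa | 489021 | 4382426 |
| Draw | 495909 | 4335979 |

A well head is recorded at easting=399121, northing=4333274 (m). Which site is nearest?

Squared distances to each site:
Delta: 9728153.000; Ford: 12316365746.000; Spur: 13488093121.000; Gulch: 6326159506.000; Bench: 761413361.000; Ridge: 7898330050.000; Basin: 11211795154.000; Larch: 3728655157.000; Knoll: 4164846458.000; Mesa: 10497929104.000; Draw: 9375233969.000.
Minimum at Delta.

Delta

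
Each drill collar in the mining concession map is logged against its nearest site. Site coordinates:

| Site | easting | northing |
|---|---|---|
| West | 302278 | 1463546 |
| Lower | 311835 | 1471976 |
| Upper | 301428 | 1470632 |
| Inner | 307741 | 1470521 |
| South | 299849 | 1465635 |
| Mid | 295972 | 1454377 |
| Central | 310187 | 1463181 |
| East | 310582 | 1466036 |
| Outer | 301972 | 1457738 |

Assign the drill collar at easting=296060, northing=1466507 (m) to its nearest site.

South

Squared distances to each site:
West: 47431045.000; Lower: 278760586.000; Upper: 45831049.000; Inner: 152557957.000; South: 15116905.000; Mid: 147144644.000; Central: 210634405.000; East: 211110325.000; Outer: 111847105.000.
Minimum at South.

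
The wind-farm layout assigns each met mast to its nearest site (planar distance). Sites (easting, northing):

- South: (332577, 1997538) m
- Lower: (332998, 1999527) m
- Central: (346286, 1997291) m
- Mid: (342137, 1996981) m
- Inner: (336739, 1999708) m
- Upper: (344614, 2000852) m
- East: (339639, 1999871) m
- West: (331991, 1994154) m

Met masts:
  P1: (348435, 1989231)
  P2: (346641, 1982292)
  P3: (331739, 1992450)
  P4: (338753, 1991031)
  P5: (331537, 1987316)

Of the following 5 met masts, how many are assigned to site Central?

P1 → Central
P2 → Central
P3 → West
P4 → Mid
P5 → West
2 of the 5 go to Central.

2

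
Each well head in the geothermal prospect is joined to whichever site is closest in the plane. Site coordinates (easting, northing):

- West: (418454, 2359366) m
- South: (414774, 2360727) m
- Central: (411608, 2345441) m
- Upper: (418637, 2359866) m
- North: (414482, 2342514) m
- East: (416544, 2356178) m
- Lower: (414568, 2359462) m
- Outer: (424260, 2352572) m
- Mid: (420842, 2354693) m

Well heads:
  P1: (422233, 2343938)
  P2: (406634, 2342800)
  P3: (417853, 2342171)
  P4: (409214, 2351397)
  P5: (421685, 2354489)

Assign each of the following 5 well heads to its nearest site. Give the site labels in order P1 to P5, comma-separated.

North, Central, North, Central, Mid

P1 → North (d²=62105777.00)
P2 → Central (d²=31715557.00)
P3 → North (d²=11481290.00)
P4 → Central (d²=41205172.00)
P5 → Mid (d²=752265.00)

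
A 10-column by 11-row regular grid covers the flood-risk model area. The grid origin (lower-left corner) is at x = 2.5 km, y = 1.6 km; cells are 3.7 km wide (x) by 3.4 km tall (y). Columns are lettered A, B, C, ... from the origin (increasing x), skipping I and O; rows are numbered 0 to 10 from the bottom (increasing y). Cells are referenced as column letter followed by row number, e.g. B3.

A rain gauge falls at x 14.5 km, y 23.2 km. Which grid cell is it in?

D6

Column index: ⌊(14.5 − 2.5) / 3.7⌋ = ⌊3.243⌋ = 3 → column D
Row offset from origin: ⌊(23.2 − 1.6) / 3.4⌋ = ⌊6.353⌋ = 6 → row 6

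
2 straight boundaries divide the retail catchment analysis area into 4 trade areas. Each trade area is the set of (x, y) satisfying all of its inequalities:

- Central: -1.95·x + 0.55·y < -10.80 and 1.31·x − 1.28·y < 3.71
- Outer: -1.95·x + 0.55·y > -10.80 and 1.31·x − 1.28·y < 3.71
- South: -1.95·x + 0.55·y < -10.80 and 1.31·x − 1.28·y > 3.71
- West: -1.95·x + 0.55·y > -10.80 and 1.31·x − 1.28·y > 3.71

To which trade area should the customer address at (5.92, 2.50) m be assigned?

-1.95·5.92 + 0.55·2.50 = -10.169, which is > -10.80
1.31·5.92 − 1.28·2.50 = 4.555, which is > 3.71
This sign pattern matches West.

West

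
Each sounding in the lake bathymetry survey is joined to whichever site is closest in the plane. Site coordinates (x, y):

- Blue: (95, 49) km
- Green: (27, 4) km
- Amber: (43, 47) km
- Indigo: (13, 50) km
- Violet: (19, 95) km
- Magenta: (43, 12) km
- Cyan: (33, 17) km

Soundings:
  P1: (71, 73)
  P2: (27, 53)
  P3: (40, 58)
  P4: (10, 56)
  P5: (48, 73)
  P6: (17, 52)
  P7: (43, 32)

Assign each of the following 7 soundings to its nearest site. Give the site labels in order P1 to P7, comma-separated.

P1 → Blue (d²=1152.00)
P2 → Indigo (d²=205.00)
P3 → Amber (d²=130.00)
P4 → Indigo (d²=45.00)
P5 → Amber (d²=701.00)
P6 → Indigo (d²=20.00)
P7 → Amber (d²=225.00)

Blue, Indigo, Amber, Indigo, Amber, Indigo, Amber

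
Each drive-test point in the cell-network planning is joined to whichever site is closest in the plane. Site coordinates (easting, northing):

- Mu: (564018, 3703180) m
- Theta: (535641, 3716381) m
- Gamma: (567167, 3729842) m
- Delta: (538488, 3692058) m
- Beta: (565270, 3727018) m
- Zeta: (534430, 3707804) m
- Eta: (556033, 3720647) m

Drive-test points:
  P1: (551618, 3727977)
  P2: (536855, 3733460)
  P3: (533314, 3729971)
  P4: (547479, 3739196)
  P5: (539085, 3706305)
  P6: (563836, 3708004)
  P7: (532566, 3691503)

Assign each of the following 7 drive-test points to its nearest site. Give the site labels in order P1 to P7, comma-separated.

Eta, Theta, Theta, Eta, Zeta, Mu, Delta

P1 → Eta (d²=73221125.00)
P2 → Theta (d²=293166037.00)
P3 → Theta (d²=190103029.00)
P4 → Eta (d²=417236317.00)
P5 → Zeta (d²=23916026.00)
P6 → Mu (d²=23304100.00)
P7 → Delta (d²=35378109.00)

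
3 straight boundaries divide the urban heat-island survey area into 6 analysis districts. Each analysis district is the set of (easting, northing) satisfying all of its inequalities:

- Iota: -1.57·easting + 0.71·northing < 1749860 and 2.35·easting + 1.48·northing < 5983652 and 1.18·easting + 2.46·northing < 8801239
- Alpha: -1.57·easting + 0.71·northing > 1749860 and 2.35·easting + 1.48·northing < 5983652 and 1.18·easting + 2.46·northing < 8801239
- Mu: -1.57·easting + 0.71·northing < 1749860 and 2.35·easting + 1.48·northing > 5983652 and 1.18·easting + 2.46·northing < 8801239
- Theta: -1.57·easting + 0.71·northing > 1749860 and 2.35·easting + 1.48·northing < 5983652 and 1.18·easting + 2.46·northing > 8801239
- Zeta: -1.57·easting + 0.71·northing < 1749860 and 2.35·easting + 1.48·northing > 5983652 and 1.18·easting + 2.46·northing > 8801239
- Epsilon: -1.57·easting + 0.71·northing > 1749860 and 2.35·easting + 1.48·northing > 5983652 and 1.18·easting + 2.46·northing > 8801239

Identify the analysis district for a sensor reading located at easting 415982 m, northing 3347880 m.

Iota

-1.57·415982 + 0.71·3347880 = 1723903.060, which is < 1749860
2.35·415982 + 1.48·3347880 = 5932420.100, which is < 5983652
1.18·415982 + 2.46·3347880 = 8726643.560, which is < 8801239
This sign pattern matches Iota.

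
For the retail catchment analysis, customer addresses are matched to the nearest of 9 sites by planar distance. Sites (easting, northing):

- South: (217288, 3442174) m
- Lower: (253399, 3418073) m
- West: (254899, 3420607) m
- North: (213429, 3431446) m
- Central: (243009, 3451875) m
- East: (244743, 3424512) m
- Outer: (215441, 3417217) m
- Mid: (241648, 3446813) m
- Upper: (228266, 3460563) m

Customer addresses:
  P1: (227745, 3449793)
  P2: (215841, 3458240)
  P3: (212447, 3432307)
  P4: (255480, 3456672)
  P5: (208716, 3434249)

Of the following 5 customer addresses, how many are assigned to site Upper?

2

P1 → Upper
P2 → Upper
P3 → North
P4 → Central
P5 → North
2 of the 5 go to Upper.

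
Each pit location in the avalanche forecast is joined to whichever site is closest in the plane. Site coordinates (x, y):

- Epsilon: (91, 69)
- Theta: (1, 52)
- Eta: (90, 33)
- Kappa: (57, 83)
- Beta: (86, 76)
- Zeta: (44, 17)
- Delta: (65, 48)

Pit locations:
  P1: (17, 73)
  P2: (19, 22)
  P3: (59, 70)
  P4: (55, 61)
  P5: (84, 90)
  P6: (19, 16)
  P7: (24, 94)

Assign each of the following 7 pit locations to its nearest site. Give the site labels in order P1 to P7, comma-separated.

P1 → Theta (d²=697.00)
P2 → Zeta (d²=650.00)
P3 → Kappa (d²=173.00)
P4 → Delta (d²=269.00)
P5 → Beta (d²=200.00)
P6 → Zeta (d²=626.00)
P7 → Kappa (d²=1210.00)

Theta, Zeta, Kappa, Delta, Beta, Zeta, Kappa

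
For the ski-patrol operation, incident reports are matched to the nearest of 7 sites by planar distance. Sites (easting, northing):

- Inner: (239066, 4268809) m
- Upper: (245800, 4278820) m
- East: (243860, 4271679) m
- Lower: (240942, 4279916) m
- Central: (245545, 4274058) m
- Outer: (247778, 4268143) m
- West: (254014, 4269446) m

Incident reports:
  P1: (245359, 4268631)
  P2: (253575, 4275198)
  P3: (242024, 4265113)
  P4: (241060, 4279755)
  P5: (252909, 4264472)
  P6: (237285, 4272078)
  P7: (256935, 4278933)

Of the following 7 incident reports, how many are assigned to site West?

3

P1 → Outer
P2 → West
P3 → Inner
P4 → Lower
P5 → West
P6 → Inner
P7 → West
3 of the 7 go to West.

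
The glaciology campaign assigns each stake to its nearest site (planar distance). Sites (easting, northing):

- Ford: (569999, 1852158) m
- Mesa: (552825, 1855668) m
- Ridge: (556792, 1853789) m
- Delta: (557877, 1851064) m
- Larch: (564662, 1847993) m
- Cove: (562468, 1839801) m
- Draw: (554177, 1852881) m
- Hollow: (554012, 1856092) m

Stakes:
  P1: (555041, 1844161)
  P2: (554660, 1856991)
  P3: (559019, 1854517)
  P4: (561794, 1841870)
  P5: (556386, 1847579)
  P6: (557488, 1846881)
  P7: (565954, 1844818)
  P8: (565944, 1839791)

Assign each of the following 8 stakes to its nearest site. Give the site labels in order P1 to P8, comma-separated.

P1 → Delta (d²=55694305.00)
P2 → Hollow (d²=1228105.00)
P3 → Ridge (d²=5489513.00)
P4 → Cove (d²=4735037.00)
P5 → Delta (d²=14368306.00)
P6 → Delta (d²=17648810.00)
P7 → Larch (d²=11749889.00)
P8 → Cove (d²=12082676.00)

Delta, Hollow, Ridge, Cove, Delta, Delta, Larch, Cove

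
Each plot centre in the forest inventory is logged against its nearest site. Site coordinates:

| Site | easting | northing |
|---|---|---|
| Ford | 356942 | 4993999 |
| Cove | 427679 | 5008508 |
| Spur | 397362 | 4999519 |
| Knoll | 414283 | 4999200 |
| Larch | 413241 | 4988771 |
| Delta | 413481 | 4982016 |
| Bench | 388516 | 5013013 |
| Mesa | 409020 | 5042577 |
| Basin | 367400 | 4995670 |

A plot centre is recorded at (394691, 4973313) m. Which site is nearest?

Delta

Squared distances to each site:
Ford: 1852897597.000; Cove: 2326896169.000; Spur: 693888677.000; Knoll: 1053983233.000; Larch: 583052264.000; Delta: 428806309.000; Bench: 1614220625.000; Mesa: 5002821937.000; Basin: 1244634130.000.
Minimum at Delta.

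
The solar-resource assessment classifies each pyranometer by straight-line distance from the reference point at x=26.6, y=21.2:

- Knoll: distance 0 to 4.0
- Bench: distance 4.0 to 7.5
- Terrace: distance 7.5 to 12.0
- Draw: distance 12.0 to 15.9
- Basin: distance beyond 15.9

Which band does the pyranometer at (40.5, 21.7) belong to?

Draw

Distance = √((40.5−26.6)² + (21.7−21.2)²) = √(193.210 + 0.250) = 13.909.
12.0 ≤ 13.909 < 15.9 → Draw.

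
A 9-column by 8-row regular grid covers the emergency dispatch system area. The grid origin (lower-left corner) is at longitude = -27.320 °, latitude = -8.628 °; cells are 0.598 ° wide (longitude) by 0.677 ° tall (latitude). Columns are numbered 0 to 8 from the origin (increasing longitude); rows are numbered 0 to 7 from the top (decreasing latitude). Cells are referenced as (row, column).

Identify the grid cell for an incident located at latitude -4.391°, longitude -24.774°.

Column index: ⌊(-24.774 − -27.320) / 0.598⌋ = ⌊4.258⌋ = 4
Row offset from origin: ⌊(-4.391 − -8.628) / 0.677⌋ = ⌊6.258⌋ = 6 → row 1 (counted from top)

(1, 4)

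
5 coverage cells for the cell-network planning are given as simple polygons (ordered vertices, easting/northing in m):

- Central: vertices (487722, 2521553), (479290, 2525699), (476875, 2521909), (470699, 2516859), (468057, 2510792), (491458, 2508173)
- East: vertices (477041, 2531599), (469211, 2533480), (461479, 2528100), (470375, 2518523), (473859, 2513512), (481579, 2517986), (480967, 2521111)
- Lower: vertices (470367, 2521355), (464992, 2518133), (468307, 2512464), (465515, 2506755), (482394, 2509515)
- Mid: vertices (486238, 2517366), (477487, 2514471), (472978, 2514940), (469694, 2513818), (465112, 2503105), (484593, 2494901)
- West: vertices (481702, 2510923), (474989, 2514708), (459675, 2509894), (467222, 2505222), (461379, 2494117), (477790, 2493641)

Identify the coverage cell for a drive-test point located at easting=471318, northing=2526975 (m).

Cast a ray rightward from (471318, 2526975). For each polygon, the edges (by vertex number in listed order) whose endpoints lie on opposite sides of northing = 2526975, where each meets that height, and whether that is right or left of the point:
Central: no edge straddles that height → 0 crossings.
East: 3–4 at easting≈462524.0 (left), 7–1 at easting≈478771.9 (right) → 1 crossing.
Lower: no edge straddles that height → 0 crossings.
Mid: no edge straddles that height → 0 crossings.
West: no edge straddles that height → 0 crossings.
Only East has an odd count, so the point is inside East.

East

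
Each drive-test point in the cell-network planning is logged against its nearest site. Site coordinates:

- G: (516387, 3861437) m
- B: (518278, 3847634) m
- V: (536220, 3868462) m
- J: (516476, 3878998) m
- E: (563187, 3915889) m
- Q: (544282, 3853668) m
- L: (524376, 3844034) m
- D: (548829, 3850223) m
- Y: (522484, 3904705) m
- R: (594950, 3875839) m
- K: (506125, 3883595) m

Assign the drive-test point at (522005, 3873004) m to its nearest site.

Squared distances to each site:
G: 165357413.000; B: 657527429.000; V: 222695989.000; J: 66497877.000; E: 3535080349.000; Q: 870145625.000; L: 844882541.000; D: 1238500937.000; Y: 1005182842.000; R: 5329010250.000; K: 364343681.000.
Minimum at J.

J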